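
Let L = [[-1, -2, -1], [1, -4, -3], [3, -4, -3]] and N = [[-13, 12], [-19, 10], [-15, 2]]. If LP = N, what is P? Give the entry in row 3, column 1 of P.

-1

L is on the left of P, so left-multiply by L⁻¹: P = L⁻¹N.
det L = 4, so L⁻¹ = [[0, -1/2, 1/2], [-3/2, 3/2, -1], [2, -5/2, 3/2]].
P = L⁻¹N = [[0, -1/2, 1/2], [-3/2, 3/2, -1], [2, -5/2, 3/2]] · [[-13, 12], [-19, 10], [-15, 2]] = [[2, -4], [6, -5], [-1, 2]].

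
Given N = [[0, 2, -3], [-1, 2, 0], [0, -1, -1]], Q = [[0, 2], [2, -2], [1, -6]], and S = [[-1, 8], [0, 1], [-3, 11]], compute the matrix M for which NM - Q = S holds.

NM = S + Q = [[-1, 10], [2, -1], [-2, 5]].
N is on the left of M, so left-multiply by N⁻¹: M = N⁻¹(S + Q).
det N = -5, so N⁻¹ = [[2/5, -1, -6/5], [1/5, 0, -3/5], [-1/5, 0, -2/5]].
M = N⁻¹(S + Q) = [[0, -1], [1, -1], [1, -4]].

M = [[0, -1], [1, -1], [1, -4]]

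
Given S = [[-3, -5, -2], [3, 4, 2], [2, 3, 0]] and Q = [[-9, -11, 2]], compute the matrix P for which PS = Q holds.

Right-multiplying both sides by S⁻¹ gives P = QS⁻¹.
S has determinant -4; S⁻¹ = [[3/2, 3/2, 1/2], [-1, -1, 0], [-1/4, 1/4, -3/4]].
P = QS⁻¹ = [[-9, -11, 2]] · [[3/2, 3/2, 1/2], [-1, -1, 0], [-1/4, 1/4, -3/4]] = [[-3, -2, -6]].

P = [[-3, -2, -6]]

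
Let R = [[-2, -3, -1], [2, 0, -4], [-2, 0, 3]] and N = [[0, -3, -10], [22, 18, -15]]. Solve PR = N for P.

P = [[1, 6, 5], [-6, 6, 1]]

Since R sits to the right of P, P = NR⁻¹.
det R = -6; the adjugate gives R⁻¹ = [[0, -3/2, -2], [-1/3, 4/3, 5/3], [0, -1, -1]].
P = NR⁻¹ = [[0, -3, -10], [22, 18, -15]] · [[0, -3/2, -2], [-1/3, 4/3, 5/3], [0, -1, -1]] = [[1, 6, 5], [-6, 6, 1]].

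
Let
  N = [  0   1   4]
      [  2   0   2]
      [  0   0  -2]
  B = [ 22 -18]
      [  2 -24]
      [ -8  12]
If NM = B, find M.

M = [[-3, -6], [6, 6], [4, -6]]

Since N multiplies M on the left, M = N⁻¹B.
det N = 4; the adjugate gives N⁻¹ = [[0, 1/2, 1/2], [1, 0, 2], [0, 0, -1/2]].
M = N⁻¹B = [[0, 1/2, 1/2], [1, 0, 2], [0, 0, -1/2]] · [[22, -18], [2, -24], [-8, 12]] = [[-3, -6], [6, 6], [4, -6]].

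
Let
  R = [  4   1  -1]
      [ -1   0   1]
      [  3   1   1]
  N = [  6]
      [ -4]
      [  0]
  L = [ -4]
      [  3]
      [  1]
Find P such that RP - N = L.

P = [[1], [-2], [0]]

RP = L + N = [[2], [-1], [1]].
Since R multiplies P on the left, P = R⁻¹(L + N).
det R = 1; the adjugate gives R⁻¹ = [[-1, -2, 1], [4, 7, -3], [-1, -1, 1]].
P = R⁻¹(L + N) = [[1], [-2], [0]].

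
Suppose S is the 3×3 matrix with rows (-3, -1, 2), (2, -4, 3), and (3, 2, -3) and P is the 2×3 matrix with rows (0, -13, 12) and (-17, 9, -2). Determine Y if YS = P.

Y = [[3, 3, 1], [-1, -4, -4]]

S is on the right of Y, so right-multiply by S⁻¹: Y = PS⁻¹.
det S = -1; the adjugate gives S⁻¹ = [[-6, -1, -5], [-15, -3, -13], [-16, -3, -14]].
Y = PS⁻¹ = [[0, -13, 12], [-17, 9, -2]] · [[-6, -1, -5], [-15, -3, -13], [-16, -3, -14]] = [[3, 3, 1], [-1, -4, -4]].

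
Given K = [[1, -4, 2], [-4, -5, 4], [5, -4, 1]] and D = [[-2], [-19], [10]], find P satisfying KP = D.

Since K multiplies P on the left, P = K⁻¹D.
det K = -3, so K⁻¹ = [[-11/3, 4/3, 2], [-8, 3, 4], [-41/3, 16/3, 7]].
P = K⁻¹D = [[-11/3, 4/3, 2], [-8, 3, 4], [-41/3, 16/3, 7]] · [[-2], [-19], [10]] = [[2], [-1], [-4]].

P = [[2], [-1], [-4]]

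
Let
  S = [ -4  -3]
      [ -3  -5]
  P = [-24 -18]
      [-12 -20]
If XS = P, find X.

S is on the right of X, so right-multiply by S⁻¹: X = PS⁻¹.
S has determinant 11; S⁻¹ = [[-5/11, 3/11], [3/11, -4/11]].
X = PS⁻¹ = [[-24, -18], [-12, -20]] · [[-5/11, 3/11], [3/11, -4/11]] = [[6, 0], [0, 4]].

X = [[6, 0], [0, 4]]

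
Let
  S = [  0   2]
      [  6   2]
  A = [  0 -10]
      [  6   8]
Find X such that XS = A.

S is on the right of X, so right-multiply by S⁻¹: X = AS⁻¹.
det S = -12; the adjugate gives S⁻¹ = [[-1/6, 1/6], [1/2, 0]].
X = AS⁻¹ = [[0, -10], [6, 8]] · [[-1/6, 1/6], [1/2, 0]] = [[-5, 0], [3, 1]].

X = [[-5, 0], [3, 1]]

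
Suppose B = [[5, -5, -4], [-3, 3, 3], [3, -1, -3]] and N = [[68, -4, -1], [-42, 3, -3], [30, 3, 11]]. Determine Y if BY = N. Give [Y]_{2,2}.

B is on the left of Y, so left-multiply by B⁻¹: Y = B⁻¹N.
det B = -6; the adjugate gives B⁻¹ = [[1, 11/6, 1/2], [0, 1/2, 1/2], [1, 5/3, 0]].
Y = B⁻¹N = [[1, 11/6, 1/2], [0, 1/2, 1/2], [1, 5/3, 0]] · [[68, -4, -1], [-42, 3, -3], [30, 3, 11]] = [[6, 3, -1], [-6, 3, 4], [-2, 1, -6]].

3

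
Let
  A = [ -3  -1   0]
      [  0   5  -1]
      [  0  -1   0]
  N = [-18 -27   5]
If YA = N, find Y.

Since A sits to the right of Y, Y = NA⁻¹.
det A = 3; the adjugate gives A⁻¹ = [[-1/3, 0, 1/3], [0, 0, -1], [0, -1, -5]].
Y = NA⁻¹ = [[-18, -27, 5]] · [[-1/3, 0, 1/3], [0, 0, -1], [0, -1, -5]] = [[6, -5, -4]].

Y = [[6, -5, -4]]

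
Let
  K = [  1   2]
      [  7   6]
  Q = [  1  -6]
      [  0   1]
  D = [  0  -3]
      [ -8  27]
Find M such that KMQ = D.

M = [[-2, -3], [1, 0]]

M = K⁻¹DQ⁻¹ (apply K⁻¹ on the left and Q⁻¹ on the right).
K has determinant -8; K⁻¹ = [[-3/4, 1/4], [7/8, -1/8]].
Q has determinant 1; Q⁻¹ = [[1, 6], [0, 1]].
K⁻¹D = [[-2, 9], [1, -6]].
M = (K⁻¹D)Q⁻¹ = [[-2, -3], [1, 0]].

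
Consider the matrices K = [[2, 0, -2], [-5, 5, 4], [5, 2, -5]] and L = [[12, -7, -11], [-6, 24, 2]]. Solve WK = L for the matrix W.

W = [[6, -1, -1], [2, 4, 2]]

Right-multiplying both sides by K⁻¹ gives W = LK⁻¹.
K has determinant 4; K⁻¹ = [[-33/4, -1, 5/2], [-5/4, 0, 1/2], [-35/4, -1, 5/2]].
W = LK⁻¹ = [[12, -7, -11], [-6, 24, 2]] · [[-33/4, -1, 5/2], [-5/4, 0, 1/2], [-35/4, -1, 5/2]] = [[6, -1, -1], [2, 4, 2]].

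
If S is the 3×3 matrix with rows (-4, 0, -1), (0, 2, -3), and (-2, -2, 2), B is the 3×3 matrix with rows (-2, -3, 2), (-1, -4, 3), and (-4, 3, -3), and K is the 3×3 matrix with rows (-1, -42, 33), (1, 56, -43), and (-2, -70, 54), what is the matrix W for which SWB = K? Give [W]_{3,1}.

4

W = S⁻¹KB⁻¹ (apply S⁻¹ on the left and B⁻¹ on the right).
S has determinant 4; S⁻¹ = [[-1/2, 1/2, 1/2], [3/2, -5/2, -3], [1, -2, -2]].
B has determinant 1; B⁻¹ = [[3, -3, -1], [-15, 14, 4], [-19, 18, 5]].
S⁻¹K = [[0, 14, -11], [2, 7, -5], [1, -14, 11]].
W = (S⁻¹K)B⁻¹ = [[-1, -2, 1], [-4, 2, 1], [4, -1, -2]].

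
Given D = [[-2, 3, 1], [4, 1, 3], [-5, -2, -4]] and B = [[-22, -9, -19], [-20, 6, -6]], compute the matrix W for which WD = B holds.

Right-multiplying both sides by D⁻¹ gives W = BD⁻¹.
det D = -4; the adjugate gives D⁻¹ = [[-1/2, -5/2, -2], [-1/4, -13/4, -5/2], [3/4, 19/4, 7/2]].
W = BD⁻¹ = [[-22, -9, -19], [-20, 6, -6]] · [[-1/2, -5/2, -2], [-1/4, -13/4, -5/2], [3/4, 19/4, 7/2]] = [[-1, -6, 0], [4, 2, 4]].

W = [[-1, -6, 0], [4, 2, 4]]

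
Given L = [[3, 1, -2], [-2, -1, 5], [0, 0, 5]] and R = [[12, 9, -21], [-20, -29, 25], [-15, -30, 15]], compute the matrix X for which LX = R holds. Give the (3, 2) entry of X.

L is on the left of X, so left-multiply by L⁻¹: X = L⁻¹R.
det L = -5; the adjugate gives L⁻¹ = [[1, 1, -3/5], [-2, -3, 11/5], [0, 0, 1/5]].
X = L⁻¹R = [[1, 1, -3/5], [-2, -3, 11/5], [0, 0, 1/5]] · [[12, 9, -21], [-20, -29, 25], [-15, -30, 15]] = [[1, -2, -5], [3, 3, 0], [-3, -6, 3]].

-6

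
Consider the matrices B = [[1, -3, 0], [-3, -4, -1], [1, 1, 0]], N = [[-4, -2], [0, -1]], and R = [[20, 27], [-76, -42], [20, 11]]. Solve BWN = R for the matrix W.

W = [[-5, -5], [0, 4], [-4, -5]]

W = B⁻¹RN⁻¹ (apply B⁻¹ on the left and N⁻¹ on the right).
B has determinant 4; B⁻¹ = [[1/4, 0, 3/4], [-1/4, 0, 1/4], [1/4, -1, -13/4]].
det N = 4, so N⁻¹ = [[-1/4, 1/2], [0, -1]].
B⁻¹R = [[20, 15], [0, -4], [16, 13]].
W = (B⁻¹R)N⁻¹ = [[-5, -5], [0, 4], [-4, -5]].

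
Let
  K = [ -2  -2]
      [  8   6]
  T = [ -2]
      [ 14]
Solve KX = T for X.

Since K multiplies X on the left, X = K⁻¹T.
det K = 4, so K⁻¹ = [[3/2, 1/2], [-2, -1/2]].
X = K⁻¹T = [[3/2, 1/2], [-2, -1/2]] · [[-2], [14]] = [[4], [-3]].

X = [[4], [-3]]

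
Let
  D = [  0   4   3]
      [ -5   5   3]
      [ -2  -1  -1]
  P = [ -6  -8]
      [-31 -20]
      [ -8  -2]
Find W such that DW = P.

W = [[5, 2], [0, -2], [-2, 0]]

Left-multiplying both sides by D⁻¹ gives W = D⁻¹P.
det D = 1; the adjugate gives D⁻¹ = [[-2, 1, -3], [-11, 6, -15], [15, -8, 20]].
W = D⁻¹P = [[-2, 1, -3], [-11, 6, -15], [15, -8, 20]] · [[-6, -8], [-31, -20], [-8, -2]] = [[5, 2], [0, -2], [-2, 0]].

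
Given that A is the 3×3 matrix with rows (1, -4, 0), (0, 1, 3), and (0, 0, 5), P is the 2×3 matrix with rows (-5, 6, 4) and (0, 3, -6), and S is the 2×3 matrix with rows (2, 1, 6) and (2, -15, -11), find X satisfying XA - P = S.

XA = S + P = [[-3, 7, 10], [2, -12, -17]].
Since A sits to the right of X, X = (S + P)A⁻¹.
det A = 5; the adjugate gives A⁻¹ = [[1, 4, -12/5], [0, 1, -3/5], [0, 0, 1/5]].
X = (S + P)A⁻¹ = [[-3, -5, 5], [2, -4, -1]].

X = [[-3, -5, 5], [2, -4, -1]]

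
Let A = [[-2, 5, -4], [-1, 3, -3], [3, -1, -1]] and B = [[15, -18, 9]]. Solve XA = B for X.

X = [[-3, 0, 3]]

Right-multiplying both sides by A⁻¹ gives X = BA⁻¹.
det A = -6; the adjugate gives A⁻¹ = [[1, -3/2, 1/2], [5/3, -7/3, 1/3], [4/3, -13/6, 1/6]].
X = BA⁻¹ = [[15, -18, 9]] · [[1, -3/2, 1/2], [5/3, -7/3, 1/3], [4/3, -13/6, 1/6]] = [[-3, 0, 3]].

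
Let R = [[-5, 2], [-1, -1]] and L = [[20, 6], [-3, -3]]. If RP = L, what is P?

P = [[-2, 0], [5, 3]]

Since R multiplies P on the left, P = R⁻¹L.
R has determinant 7; R⁻¹ = [[-1/7, -2/7], [1/7, -5/7]].
P = R⁻¹L = [[-1/7, -2/7], [1/7, -5/7]] · [[20, 6], [-3, -3]] = [[-2, 0], [5, 3]].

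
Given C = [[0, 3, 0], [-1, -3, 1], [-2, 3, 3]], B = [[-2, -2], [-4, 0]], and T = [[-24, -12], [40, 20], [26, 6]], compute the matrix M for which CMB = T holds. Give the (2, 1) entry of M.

2

Isolating M: multiply by C⁻¹ from the left and B⁻¹ from the right, so M = C⁻¹TB⁻¹.
C has determinant 3; C⁻¹ = [[-4, -3, 1], [1/3, 0, 0], [-3, -2, 1]].
det B = -8; the adjugate gives B⁻¹ = [[0, -1/4], [-1/2, 1/4]].
C⁻¹T = [[2, -6], [-8, -4], [18, 2]].
M = (C⁻¹T)B⁻¹ = [[3, -2], [2, 1], [-1, -4]].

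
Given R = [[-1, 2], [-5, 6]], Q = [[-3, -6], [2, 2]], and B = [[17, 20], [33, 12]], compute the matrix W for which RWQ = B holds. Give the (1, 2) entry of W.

-3

W = R⁻¹BQ⁻¹ (apply R⁻¹ on the left and Q⁻¹ on the right).
det R = 4; the adjugate gives R⁻¹ = [[3/2, -1/2], [5/4, -1/4]].
det Q = 6, so Q⁻¹ = [[1/3, 1], [-1/3, -1/2]].
R⁻¹B = [[9, 24], [13, 22]].
W = (R⁻¹B)Q⁻¹ = [[-5, -3], [-3, 2]].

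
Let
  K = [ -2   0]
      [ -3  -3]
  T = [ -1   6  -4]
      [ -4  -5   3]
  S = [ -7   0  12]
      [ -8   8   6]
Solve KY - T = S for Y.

Y = [[4, -3, -4], [0, 2, 1]]

KY = S + T = [[-8, 6, 8], [-12, 3, 9]].
Since K multiplies Y on the left, Y = K⁻¹(S + T).
det K = 6; the adjugate gives K⁻¹ = [[-1/2, 0], [1/2, -1/3]].
Y = K⁻¹(S + T) = [[4, -3, -4], [0, 2, 1]].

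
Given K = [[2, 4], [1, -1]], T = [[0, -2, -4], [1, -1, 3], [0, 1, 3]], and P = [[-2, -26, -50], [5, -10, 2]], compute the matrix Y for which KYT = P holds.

Y = K⁻¹PT⁻¹ (apply K⁻¹ on the left and T⁻¹ on the right).
det K = -6, so K⁻¹ = [[1/6, 2/3], [1/6, -1/3]].
T has determinant 2; T⁻¹ = [[-3, 1, -5], [-3/2, 0, -2], [1/2, 0, 1]].
K⁻¹P = [[3, -11, -7], [-2, -1, -9]].
Y = (K⁻¹P)T⁻¹ = [[4, 3, 0], [3, -2, 3]].

Y = [[4, 3, 0], [3, -2, 3]]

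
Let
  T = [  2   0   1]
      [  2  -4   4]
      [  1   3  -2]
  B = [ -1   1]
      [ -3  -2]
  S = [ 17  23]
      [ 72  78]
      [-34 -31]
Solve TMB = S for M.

M = [[3, -3], [-2, 4], [1, -2]]

Isolating M: multiply by T⁻¹ from the left and B⁻¹ from the right, so M = T⁻¹SB⁻¹.
det T = 2, so T⁻¹ = [[-2, 3/2, 2], [4, -5/2, -3], [5, -3, -4]].
det B = 5; the adjugate gives B⁻¹ = [[-2/5, -1/5], [3/5, -1/5]].
T⁻¹S = [[6, 9], [-10, -10], [5, 5]].
M = (T⁻¹S)B⁻¹ = [[3, -3], [-2, 4], [1, -2]].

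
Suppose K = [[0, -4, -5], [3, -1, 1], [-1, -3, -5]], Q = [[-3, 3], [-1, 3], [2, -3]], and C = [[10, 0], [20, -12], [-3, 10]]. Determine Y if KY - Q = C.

Y = [[5, -1], [-3, 3], [1, -3]]

KY = C + Q = [[7, 3], [19, -9], [-1, 7]].
K is on the left of Y, so left-multiply by K⁻¹: Y = K⁻¹(C + Q).
K has determinant -6; K⁻¹ = [[-4/3, 5/6, 3/2], [-7/3, 5/6, 5/2], [5/3, -2/3, -2]].
Y = K⁻¹(C + Q) = [[5, -1], [-3, 3], [1, -3]].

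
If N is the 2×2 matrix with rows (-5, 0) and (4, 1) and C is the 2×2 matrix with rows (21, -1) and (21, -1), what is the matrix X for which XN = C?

X = [[-5, -1], [-5, -1]]

N is on the right of X, so right-multiply by N⁻¹: X = CN⁻¹.
det N = -5, so N⁻¹ = [[-1/5, 0], [4/5, 1]].
X = CN⁻¹ = [[21, -1], [21, -1]] · [[-1/5, 0], [4/5, 1]] = [[-5, -1], [-5, -1]].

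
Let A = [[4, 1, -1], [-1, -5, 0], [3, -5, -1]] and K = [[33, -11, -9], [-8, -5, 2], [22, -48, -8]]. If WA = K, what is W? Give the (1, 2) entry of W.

A is on the right of W, so right-multiply by A⁻¹: W = KA⁻¹.
det A = -1; the adjugate gives A⁻¹ = [[-5, -6, 5], [1, 1, -1], [-20, -23, 19]].
W = KA⁻¹ = [[33, -11, -9], [-8, -5, 2], [22, -48, -8]] · [[-5, -6, 5], [1, 1, -1], [-20, -23, 19]] = [[4, -2, 5], [-5, -3, 3], [2, 4, 6]].

-2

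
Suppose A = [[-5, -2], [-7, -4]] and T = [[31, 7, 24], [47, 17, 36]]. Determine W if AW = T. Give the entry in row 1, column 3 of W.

A is on the left of W, so left-multiply by A⁻¹: W = A⁻¹T.
det A = 6, so A⁻¹ = [[-2/3, 1/3], [7/6, -5/6]].
W = A⁻¹T = [[-2/3, 1/3], [7/6, -5/6]] · [[31, 7, 24], [47, 17, 36]] = [[-5, 1, -4], [-3, -6, -2]].

-4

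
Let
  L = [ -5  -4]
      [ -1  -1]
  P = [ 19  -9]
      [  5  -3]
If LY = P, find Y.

Left-multiplying both sides by L⁻¹ gives Y = L⁻¹P.
L has determinant 1; L⁻¹ = [[-1, 4], [1, -5]].
Y = L⁻¹P = [[-1, 4], [1, -5]] · [[19, -9], [5, -3]] = [[1, -3], [-6, 6]].

Y = [[1, -3], [-6, 6]]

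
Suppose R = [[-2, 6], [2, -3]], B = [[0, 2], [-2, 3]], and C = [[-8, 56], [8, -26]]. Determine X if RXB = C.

X = [[4, -2], [5, 0]]

X = R⁻¹CB⁻¹ (apply R⁻¹ on the left and B⁻¹ on the right).
det R = -6; the adjugate gives R⁻¹ = [[1/2, 1], [1/3, 1/3]].
det B = 4; the adjugate gives B⁻¹ = [[3/4, -1/2], [1/2, 0]].
R⁻¹C = [[4, 2], [0, 10]].
X = (R⁻¹C)B⁻¹ = [[4, -2], [5, 0]].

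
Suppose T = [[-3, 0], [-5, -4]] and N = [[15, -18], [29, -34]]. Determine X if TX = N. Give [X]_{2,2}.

Since T multiplies X on the left, X = T⁻¹N.
det T = 12, so T⁻¹ = [[-1/3, 0], [5/12, -1/4]].
X = T⁻¹N = [[-1/3, 0], [5/12, -1/4]] · [[15, -18], [29, -34]] = [[-5, 6], [-1, 1]].

1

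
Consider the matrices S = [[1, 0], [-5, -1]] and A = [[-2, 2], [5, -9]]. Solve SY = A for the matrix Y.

S is on the left of Y, so left-multiply by S⁻¹: Y = S⁻¹A.
S has determinant -1; S⁻¹ = [[1, 0], [-5, -1]].
Y = S⁻¹A = [[1, 0], [-5, -1]] · [[-2, 2], [5, -9]] = [[-2, 2], [5, -1]].

Y = [[-2, 2], [5, -1]]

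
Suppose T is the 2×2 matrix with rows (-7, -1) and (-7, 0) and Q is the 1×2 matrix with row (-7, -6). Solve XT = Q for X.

X = [[6, -5]]

Right-multiplying both sides by T⁻¹ gives X = QT⁻¹.
det T = -7; the adjugate gives T⁻¹ = [[0, -1/7], [-1, 1]].
X = QT⁻¹ = [[-7, -6]] · [[0, -1/7], [-1, 1]] = [[6, -5]].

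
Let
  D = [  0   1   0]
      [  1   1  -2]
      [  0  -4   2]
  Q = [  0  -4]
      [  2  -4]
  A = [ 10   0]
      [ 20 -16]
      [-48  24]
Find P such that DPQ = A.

P = [[-3, 1], [-5, 5], [-1, -2]]

P = D⁻¹AQ⁻¹ (apply D⁻¹ on the left and Q⁻¹ on the right).
det D = -2; the adjugate gives D⁻¹ = [[3, 1, 1], [1, 0, 0], [2, 0, 1/2]].
det Q = 8, so Q⁻¹ = [[-1/2, 1/2], [-1/4, 0]].
D⁻¹A = [[2, 8], [10, 0], [-4, 12]].
P = (D⁻¹A)Q⁻¹ = [[-3, 1], [-5, 5], [-1, -2]].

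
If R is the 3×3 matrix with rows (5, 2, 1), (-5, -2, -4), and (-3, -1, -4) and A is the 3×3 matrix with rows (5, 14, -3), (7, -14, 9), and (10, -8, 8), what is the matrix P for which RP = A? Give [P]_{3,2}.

0

Since R multiplies P on the left, P = R⁻¹A.
det R = 3, so R⁻¹ = [[4/3, 7/3, -2], [-8/3, -17/3, 5], [-1/3, -1/3, 0]].
P = R⁻¹A = [[4/3, 7/3, -2], [-8/3, -17/3, 5], [-1/3, -1/3, 0]] · [[5, 14, -3], [7, -14, 9], [10, -8, 8]] = [[3, 2, 1], [-3, 2, -3], [-4, 0, -2]].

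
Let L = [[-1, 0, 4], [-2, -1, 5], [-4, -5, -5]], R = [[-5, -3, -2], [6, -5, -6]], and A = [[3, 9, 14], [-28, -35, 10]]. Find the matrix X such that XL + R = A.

XL = A − R = [[8, 12, 16], [-34, -30, 16]].
Right-multiplying both sides by L⁻¹ gives X = (A − R)L⁻¹.
det L = -6; the adjugate gives L⁻¹ = [[-5, 10/3, -2/3], [5, -7/2, 1/2], [-1, 5/6, -1/6]].
X = (A − R)L⁻¹ = [[4, -2, -2], [4, 5, 5]].

X = [[4, -2, -2], [4, 5, 5]]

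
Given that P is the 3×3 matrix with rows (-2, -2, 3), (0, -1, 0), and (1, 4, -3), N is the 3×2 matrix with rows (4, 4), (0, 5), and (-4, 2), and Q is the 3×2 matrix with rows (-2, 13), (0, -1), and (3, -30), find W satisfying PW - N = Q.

PW = Q + N = [[2, 17], [0, 4], [-1, -28]].
Left-multiplying both sides by P⁻¹ gives W = P⁻¹(Q + N).
P has determinant -3; P⁻¹ = [[-1, -2, -1], [0, -1, 0], [-1/3, -2, -2/3]].
W = P⁻¹(Q + N) = [[-1, 3], [0, -4], [0, 5]].

W = [[-1, 3], [0, -4], [0, 5]]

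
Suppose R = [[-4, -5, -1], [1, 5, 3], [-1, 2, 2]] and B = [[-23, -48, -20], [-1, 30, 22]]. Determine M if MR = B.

M = [[4, -6, 1], [0, 4, 5]]

Since R sits to the right of M, M = BR⁻¹.
det R = 2, so R⁻¹ = [[2, 4, -5], [-5/2, -9/2, 11/2], [7/2, 13/2, -15/2]].
M = BR⁻¹ = [[-23, -48, -20], [-1, 30, 22]] · [[2, 4, -5], [-5/2, -9/2, 11/2], [7/2, 13/2, -15/2]] = [[4, -6, 1], [0, 4, 5]].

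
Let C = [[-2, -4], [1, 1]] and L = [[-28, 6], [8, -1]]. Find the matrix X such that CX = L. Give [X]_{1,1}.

Left-multiplying both sides by C⁻¹ gives X = C⁻¹L.
det C = 2; the adjugate gives C⁻¹ = [[1/2, 2], [-1/2, -1]].
X = C⁻¹L = [[1/2, 2], [-1/2, -1]] · [[-28, 6], [8, -1]] = [[2, 1], [6, -2]].

2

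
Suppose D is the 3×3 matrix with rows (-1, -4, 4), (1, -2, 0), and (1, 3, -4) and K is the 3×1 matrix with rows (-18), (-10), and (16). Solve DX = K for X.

D is on the left of X, so left-multiply by D⁻¹: X = D⁻¹K.
D has determinant -4; D⁻¹ = [[-2, 1, -2], [-1, 0, -1], [-5/4, 1/4, -3/2]].
X = D⁻¹K = [[-2, 1, -2], [-1, 0, -1], [-5/4, 1/4, -3/2]] · [[-18], [-10], [16]] = [[-6], [2], [-4]].

X = [[-6], [2], [-4]]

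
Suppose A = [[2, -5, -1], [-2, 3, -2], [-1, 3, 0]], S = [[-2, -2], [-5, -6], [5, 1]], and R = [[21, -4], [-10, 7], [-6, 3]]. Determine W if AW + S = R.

AW = R − S = [[23, -2], [-5, 13], [-11, 2]].
A is on the left of W, so left-multiply by A⁻¹: W = A⁻¹(R − S).
A has determinant 5; A⁻¹ = [[6/5, -3/5, 13/5], [2/5, -1/5, 6/5], [-3/5, -1/5, -4/5]].
W = A⁻¹(R − S) = [[2, -5], [-3, -1], [-4, -3]].

W = [[2, -5], [-3, -1], [-4, -3]]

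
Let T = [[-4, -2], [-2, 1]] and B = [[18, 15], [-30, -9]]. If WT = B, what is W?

W = [[-6, 3], [6, 3]]

T is on the right of W, so right-multiply by T⁻¹: W = BT⁻¹.
det T = -8, so T⁻¹ = [[-1/8, -1/4], [-1/4, 1/2]].
W = BT⁻¹ = [[18, 15], [-30, -9]] · [[-1/8, -1/4], [-1/4, 1/2]] = [[-6, 3], [6, 3]].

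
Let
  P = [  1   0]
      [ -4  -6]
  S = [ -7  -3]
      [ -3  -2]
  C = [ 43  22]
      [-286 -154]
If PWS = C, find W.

W = [[-4, -5], [-1, -4]]

Left-multiply by P⁻¹ and right-multiply by S⁻¹: W = P⁻¹CS⁻¹.
det P = -6, so P⁻¹ = [[1, 0], [-2/3, -1/6]].
det S = 5; the adjugate gives S⁻¹ = [[-2/5, 3/5], [3/5, -7/5]].
P⁻¹C = [[43, 22], [19, 11]].
W = (P⁻¹C)S⁻¹ = [[-4, -5], [-1, -4]].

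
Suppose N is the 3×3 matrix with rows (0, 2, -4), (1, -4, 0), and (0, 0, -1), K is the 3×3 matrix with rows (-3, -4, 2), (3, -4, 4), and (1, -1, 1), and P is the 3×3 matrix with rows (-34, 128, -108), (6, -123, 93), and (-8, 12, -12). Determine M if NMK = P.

M = N⁻¹PK⁻¹ (apply N⁻¹ on the left and K⁻¹ on the right).
det N = 2, so N⁻¹ = [[2, 1, -8], [1/2, 0, -2], [0, 0, -1]].
K has determinant -2; K⁻¹ = [[0, -1, 4], [-1/2, 5/2, -9], [-1/2, 7/2, -12]].
N⁻¹P = [[2, 37, -27], [-1, 40, -30], [8, -12, 12]].
M = (N⁻¹P)K⁻¹ = [[-5, -4, -1], [-5, -4, -4], [0, 4, -4]].

M = [[-5, -4, -1], [-5, -4, -4], [0, 4, -4]]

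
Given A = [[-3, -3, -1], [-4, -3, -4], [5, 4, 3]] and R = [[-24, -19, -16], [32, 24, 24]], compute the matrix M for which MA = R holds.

A is on the right of M, so right-multiply by A⁻¹: M = RA⁻¹.
det A = 4, so A⁻¹ = [[7/4, 5/4, 9/4], [-2, -1, -2], [-1/4, -3/4, -3/4]].
M = RA⁻¹ = [[-24, -19, -16], [32, 24, 24]] · [[7/4, 5/4, 9/4], [-2, -1, -2], [-1/4, -3/4, -3/4]] = [[0, 1, -4], [2, -2, 6]].

M = [[0, 1, -4], [2, -2, 6]]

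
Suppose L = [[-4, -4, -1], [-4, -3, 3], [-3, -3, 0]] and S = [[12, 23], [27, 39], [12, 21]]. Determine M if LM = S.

M = [[-3, -3], [-1, -4], [4, 5]]

Since L multiplies M on the left, M = L⁻¹S.
L has determinant -3; L⁻¹ = [[-3, -1, 5], [3, 1, -16/3], [-1, 0, 4/3]].
M = L⁻¹S = [[-3, -1, 5], [3, 1, -16/3], [-1, 0, 4/3]] · [[12, 23], [27, 39], [12, 21]] = [[-3, -3], [-1, -4], [4, 5]].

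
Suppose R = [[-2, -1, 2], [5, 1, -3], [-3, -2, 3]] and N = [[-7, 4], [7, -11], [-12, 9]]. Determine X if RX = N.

X = [[-1, -4], [3, -6], [-3, -5]]

Since R multiplies X on the left, X = R⁻¹N.
det R = -2, so R⁻¹ = [[3/2, 1/2, -1/2], [3, 0, -2], [7/2, 1/2, -3/2]].
X = R⁻¹N = [[3/2, 1/2, -1/2], [3, 0, -2], [7/2, 1/2, -3/2]] · [[-7, 4], [7, -11], [-12, 9]] = [[-1, -4], [3, -6], [-3, -5]].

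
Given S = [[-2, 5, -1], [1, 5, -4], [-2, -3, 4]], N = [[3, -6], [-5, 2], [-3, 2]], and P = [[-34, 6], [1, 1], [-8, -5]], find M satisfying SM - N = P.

M = [[5, 2], [-5, 1], [-4, 1]]

SM = P + N = [[-31, 0], [-4, 3], [-11, -3]].
S is on the left of M, so left-multiply by S⁻¹: M = S⁻¹(P + N).
det S = -3, so S⁻¹ = [[-8/3, 17/3, 5], [-4/3, 10/3, 3], [-7/3, 16/3, 5]].
M = S⁻¹(P + N) = [[5, 2], [-5, 1], [-4, 1]].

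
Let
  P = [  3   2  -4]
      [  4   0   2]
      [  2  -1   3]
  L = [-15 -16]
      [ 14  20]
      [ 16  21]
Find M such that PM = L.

Since P multiplies M on the left, M = P⁻¹L.
det P = 6, so P⁻¹ = [[1/3, -1/3, 2/3], [-4/3, 17/6, -11/3], [-2/3, 7/6, -4/3]].
M = P⁻¹L = [[1/3, -1/3, 2/3], [-4/3, 17/6, -11/3], [-2/3, 7/6, -4/3]] · [[-15, -16], [14, 20], [16, 21]] = [[1, 2], [1, 1], [5, 6]].

M = [[1, 2], [1, 1], [5, 6]]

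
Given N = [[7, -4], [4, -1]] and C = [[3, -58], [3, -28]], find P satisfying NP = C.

P = [[1, -6], [1, 4]]

Left-multiplying both sides by N⁻¹ gives P = N⁻¹C.
det N = 9; the adjugate gives N⁻¹ = [[-1/9, 4/9], [-4/9, 7/9]].
P = N⁻¹C = [[-1/9, 4/9], [-4/9, 7/9]] · [[3, -58], [3, -28]] = [[1, -6], [1, 4]].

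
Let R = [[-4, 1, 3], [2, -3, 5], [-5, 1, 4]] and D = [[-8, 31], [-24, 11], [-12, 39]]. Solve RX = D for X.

X = [[2, -2], [6, 5], [-2, 6]]

Since R multiplies X on the left, X = R⁻¹D.
det R = -4, so R⁻¹ = [[17/4, 1/4, -7/2], [33/4, 1/4, -13/2], [13/4, 1/4, -5/2]].
X = R⁻¹D = [[17/4, 1/4, -7/2], [33/4, 1/4, -13/2], [13/4, 1/4, -5/2]] · [[-8, 31], [-24, 11], [-12, 39]] = [[2, -2], [6, 5], [-2, 6]].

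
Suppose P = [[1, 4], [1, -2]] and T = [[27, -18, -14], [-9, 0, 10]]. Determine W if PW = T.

W = [[3, -6, 2], [6, -3, -4]]

Since P multiplies W on the left, W = P⁻¹T.
P has determinant -6; P⁻¹ = [[1/3, 2/3], [1/6, -1/6]].
W = P⁻¹T = [[1/3, 2/3], [1/6, -1/6]] · [[27, -18, -14], [-9, 0, 10]] = [[3, -6, 2], [6, -3, -4]].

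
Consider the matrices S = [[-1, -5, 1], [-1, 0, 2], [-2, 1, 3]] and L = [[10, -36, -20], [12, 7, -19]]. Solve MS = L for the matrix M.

Right-multiplying both sides by S⁻¹ gives M = LS⁻¹.
S has determinant 6; S⁻¹ = [[-1/3, 8/3, -5/3], [-1/6, -1/6, 1/6], [-1/6, 11/6, -5/6]].
M = LS⁻¹ = [[10, -36, -20], [12, 7, -19]] · [[-1/3, 8/3, -5/3], [-1/6, -1/6, 1/6], [-1/6, 11/6, -5/6]] = [[6, -4, -6], [-2, -4, -3]].

M = [[6, -4, -6], [-2, -4, -3]]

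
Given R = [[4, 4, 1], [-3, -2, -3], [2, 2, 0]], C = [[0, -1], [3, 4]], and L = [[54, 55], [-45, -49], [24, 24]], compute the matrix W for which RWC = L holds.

W = [[0, 1], [4, 3], [1, 2]]

W = R⁻¹LC⁻¹ (apply R⁻¹ on the left and C⁻¹ on the right).
R has determinant -2; R⁻¹ = [[-3, -1, 5], [3, 1, -9/2], [1, 0, -2]].
det C = 3, so C⁻¹ = [[4/3, 1/3], [-1, 0]].
R⁻¹L = [[3, 4], [9, 8], [6, 7]].
W = (R⁻¹L)C⁻¹ = [[0, 1], [4, 3], [1, 2]].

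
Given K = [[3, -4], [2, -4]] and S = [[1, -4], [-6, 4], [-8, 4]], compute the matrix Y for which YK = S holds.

Right-multiplying both sides by K⁻¹ gives Y = SK⁻¹.
det K = -4, so K⁻¹ = [[1, -1], [1/2, -3/4]].
Y = SK⁻¹ = [[1, -4], [-6, 4], [-8, 4]] · [[1, -1], [1/2, -3/4]] = [[-1, 2], [-4, 3], [-6, 5]].

Y = [[-1, 2], [-4, 3], [-6, 5]]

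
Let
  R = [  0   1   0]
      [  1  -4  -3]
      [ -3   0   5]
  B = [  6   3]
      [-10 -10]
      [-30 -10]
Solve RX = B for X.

Left-multiplying both sides by R⁻¹ gives X = R⁻¹B.
R has determinant 4; R⁻¹ = [[-5, -5/4, -3/4], [1, 0, 0], [-3, -3/4, -1/4]].
X = R⁻¹B = [[-5, -5/4, -3/4], [1, 0, 0], [-3, -3/4, -1/4]] · [[6, 3], [-10, -10], [-30, -10]] = [[5, 5], [6, 3], [-3, 1]].

X = [[5, 5], [6, 3], [-3, 1]]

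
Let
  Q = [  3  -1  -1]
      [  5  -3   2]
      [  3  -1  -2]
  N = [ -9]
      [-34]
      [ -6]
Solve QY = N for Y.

Since Q multiplies Y on the left, Y = Q⁻¹N.
Q has determinant 4; Q⁻¹ = [[2, -1/4, -5/4], [4, -3/4, -11/4], [1, 0, -1]].
Y = Q⁻¹N = [[2, -1/4, -5/4], [4, -3/4, -11/4], [1, 0, -1]] · [[-9], [-34], [-6]] = [[-2], [6], [-3]].

Y = [[-2], [6], [-3]]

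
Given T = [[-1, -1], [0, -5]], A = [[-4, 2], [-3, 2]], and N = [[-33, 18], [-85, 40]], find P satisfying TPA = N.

P = [[-1, -4], [-5, 1]]

P = T⁻¹NA⁻¹ (apply T⁻¹ on the left and A⁻¹ on the right).
det T = 5; the adjugate gives T⁻¹ = [[-1, 1/5], [0, -1/5]].
A has determinant -2; A⁻¹ = [[-1, 1], [-3/2, 2]].
T⁻¹N = [[16, -10], [17, -8]].
P = (T⁻¹N)A⁻¹ = [[-1, -4], [-5, 1]].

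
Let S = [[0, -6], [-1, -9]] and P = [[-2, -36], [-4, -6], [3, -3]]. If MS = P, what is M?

M = [[3, 2], [-5, 4], [5, -3]]

S is on the right of M, so right-multiply by S⁻¹: M = PS⁻¹.
det S = -6; the adjugate gives S⁻¹ = [[3/2, -1], [-1/6, 0]].
M = PS⁻¹ = [[-2, -36], [-4, -6], [3, -3]] · [[3/2, -1], [-1/6, 0]] = [[3, 2], [-5, 4], [5, -3]].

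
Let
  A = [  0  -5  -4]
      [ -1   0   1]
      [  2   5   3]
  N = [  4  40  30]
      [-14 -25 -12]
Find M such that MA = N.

M = [[-6, 0, 2], [-1, 2, -6]]

Since A sits to the right of M, M = NA⁻¹.
det A = -5, so A⁻¹ = [[1, 1, 1], [-1, -8/5, -4/5], [1, 2, 1]].
M = NA⁻¹ = [[4, 40, 30], [-14, -25, -12]] · [[1, 1, 1], [-1, -8/5, -4/5], [1, 2, 1]] = [[-6, 0, 2], [-1, 2, -6]].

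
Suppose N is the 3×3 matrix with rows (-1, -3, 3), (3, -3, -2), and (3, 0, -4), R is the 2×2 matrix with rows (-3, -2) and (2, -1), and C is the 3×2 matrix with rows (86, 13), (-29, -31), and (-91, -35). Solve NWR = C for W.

W = N⁻¹CR⁻¹ (apply N⁻¹ on the left and R⁻¹ on the right).
det N = -3; the adjugate gives N⁻¹ = [[-4, 4, -5], [-2, 5/3, -7/3], [-3, 3, -4]].
det R = 7, so R⁻¹ = [[-1/7, 2/7], [-2/7, -3/7]].
N⁻¹C = [[-5, -1], [-8, 4], [19, 8]].
W = (N⁻¹C)R⁻¹ = [[1, -1], [0, -4], [-5, 2]].

W = [[1, -1], [0, -4], [-5, 2]]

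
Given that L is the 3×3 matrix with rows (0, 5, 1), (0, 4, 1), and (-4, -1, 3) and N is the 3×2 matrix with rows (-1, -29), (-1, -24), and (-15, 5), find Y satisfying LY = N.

Y = [[3, -3], [0, -5], [-1, -4]]

Since L multiplies Y on the left, Y = L⁻¹N.
det L = -4; the adjugate gives L⁻¹ = [[-13/4, 4, -1/4], [1, -1, 0], [-4, 5, 0]].
Y = L⁻¹N = [[-13/4, 4, -1/4], [1, -1, 0], [-4, 5, 0]] · [[-1, -29], [-1, -24], [-15, 5]] = [[3, -3], [0, -5], [-1, -4]].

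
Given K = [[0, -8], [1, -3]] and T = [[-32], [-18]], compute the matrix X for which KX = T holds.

X = [[-6], [4]]

Left-multiplying both sides by K⁻¹ gives X = K⁻¹T.
det K = 8; the adjugate gives K⁻¹ = [[-3/8, 1], [-1/8, 0]].
X = K⁻¹T = [[-3/8, 1], [-1/8, 0]] · [[-32], [-18]] = [[-6], [4]].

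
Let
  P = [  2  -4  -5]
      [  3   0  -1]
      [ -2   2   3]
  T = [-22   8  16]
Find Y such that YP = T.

Y = [[-2, -6, 0]]

P is on the right of Y, so right-multiply by P⁻¹: Y = TP⁻¹.
det P = 2; the adjugate gives P⁻¹ = [[1, 1, 2], [-7/2, -2, -13/2], [3, 2, 6]].
Y = TP⁻¹ = [[-22, 8, 16]] · [[1, 1, 2], [-7/2, -2, -13/2], [3, 2, 6]] = [[-2, -6, 0]].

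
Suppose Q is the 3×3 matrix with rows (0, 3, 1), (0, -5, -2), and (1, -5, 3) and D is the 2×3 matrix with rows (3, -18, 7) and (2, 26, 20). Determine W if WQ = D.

Q is on the right of W, so right-multiply by Q⁻¹: W = DQ⁻¹.
Q has determinant -1; Q⁻¹ = [[25, 14, 1], [2, 1, 0], [-5, -3, 0]].
W = DQ⁻¹ = [[3, -18, 7], [2, 26, 20]] · [[25, 14, 1], [2, 1, 0], [-5, -3, 0]] = [[4, 3, 3], [2, -6, 2]].

W = [[4, 3, 3], [2, -6, 2]]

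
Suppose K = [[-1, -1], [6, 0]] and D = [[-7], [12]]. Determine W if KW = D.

W = [[2], [5]]

Left-multiplying both sides by K⁻¹ gives W = K⁻¹D.
det K = 6, so K⁻¹ = [[0, 1/6], [-1, -1/6]].
W = K⁻¹D = [[0, 1/6], [-1, -1/6]] · [[-7], [12]] = [[2], [5]].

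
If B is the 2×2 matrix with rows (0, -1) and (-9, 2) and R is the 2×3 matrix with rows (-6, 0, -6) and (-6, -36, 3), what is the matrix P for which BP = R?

P = [[2, 4, 1], [6, 0, 6]]

Left-multiplying both sides by B⁻¹ gives P = B⁻¹R.
det B = -9, so B⁻¹ = [[-2/9, -1/9], [-1, 0]].
P = B⁻¹R = [[-2/9, -1/9], [-1, 0]] · [[-6, 0, -6], [-6, -36, 3]] = [[2, 4, 1], [6, 0, 6]].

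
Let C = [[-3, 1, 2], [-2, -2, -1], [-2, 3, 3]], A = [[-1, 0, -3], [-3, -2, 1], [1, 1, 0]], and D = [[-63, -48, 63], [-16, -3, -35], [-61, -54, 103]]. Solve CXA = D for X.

X = [[0, -5, -1], [-4, 2, 1], [-4, 5, 1]]

Left-multiply by C⁻¹ and right-multiply by A⁻¹: X = C⁻¹DA⁻¹.
C has determinant -3; C⁻¹ = [[1, -1, -1], [-8/3, 5/3, 7/3], [10/3, -7/3, -8/3]].
A has determinant 4; A⁻¹ = [[-1/4, -3/4, -3/2], [1/4, 3/4, 5/2], [-1/4, 1/4, 1/2]].
C⁻¹D = [[14, 9, -5], [-1, -3, 14], [-10, -9, 17]].
X = (C⁻¹D)A⁻¹ = [[0, -5, -1], [-4, 2, 1], [-4, 5, 1]].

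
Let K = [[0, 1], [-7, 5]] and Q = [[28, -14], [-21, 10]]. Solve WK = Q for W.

W = [[6, -4], [-5, 3]]

Since K sits to the right of W, W = QK⁻¹.
K has determinant 7; K⁻¹ = [[5/7, -1/7], [1, 0]].
W = QK⁻¹ = [[28, -14], [-21, 10]] · [[5/7, -1/7], [1, 0]] = [[6, -4], [-5, 3]].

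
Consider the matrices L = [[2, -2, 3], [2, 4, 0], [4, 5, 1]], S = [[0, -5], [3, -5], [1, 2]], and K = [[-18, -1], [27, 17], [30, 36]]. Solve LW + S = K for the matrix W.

W = [[2, 3], [5, 4], [-4, 2]]

LW = K − S = [[-18, 4], [24, 22], [29, 34]].
Left-multiplying both sides by L⁻¹ gives W = L⁻¹(K − S).
det L = -6; the adjugate gives L⁻¹ = [[-2/3, -17/6, 2], [1/3, 5/3, -1], [1, 3, -2]].
W = L⁻¹(K − S) = [[2, 3], [5, 4], [-4, 2]].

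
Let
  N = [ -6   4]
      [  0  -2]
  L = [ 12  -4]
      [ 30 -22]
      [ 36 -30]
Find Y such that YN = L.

Y = [[-2, -2], [-5, 1], [-6, 3]]

Since N sits to the right of Y, Y = LN⁻¹.
N has determinant 12; N⁻¹ = [[-1/6, -1/3], [0, -1/2]].
Y = LN⁻¹ = [[12, -4], [30, -22], [36, -30]] · [[-1/6, -1/3], [0, -1/2]] = [[-2, -2], [-5, 1], [-6, 3]].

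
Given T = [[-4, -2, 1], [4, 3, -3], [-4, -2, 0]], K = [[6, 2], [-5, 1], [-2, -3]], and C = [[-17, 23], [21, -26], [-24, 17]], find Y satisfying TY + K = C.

Y = [[5, -3], [1, -4], [-1, 1]]

TY = C − K = [[-23, 21], [26, -27], [-22, 20]].
Since T multiplies Y on the left, Y = T⁻¹(C − K).
T has determinant 4; T⁻¹ = [[-3/2, -1/2, 3/4], [3, 1, -2], [1, 0, -1]].
Y = T⁻¹(C − K) = [[5, -3], [1, -4], [-1, 1]].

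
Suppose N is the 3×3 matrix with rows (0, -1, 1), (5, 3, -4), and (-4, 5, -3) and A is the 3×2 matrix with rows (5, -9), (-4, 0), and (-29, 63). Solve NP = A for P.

Since N multiplies P on the left, P = N⁻¹A.
det N = 6; the adjugate gives N⁻¹ = [[11/6, 1/3, 1/6], [31/6, 2/3, 5/6], [37/6, 2/3, 5/6]].
P = N⁻¹A = [[11/6, 1/3, 1/6], [31/6, 2/3, 5/6], [37/6, 2/3, 5/6]] · [[5, -9], [-4, 0], [-29, 63]] = [[3, -6], [-1, 6], [4, -3]].

P = [[3, -6], [-1, 6], [4, -3]]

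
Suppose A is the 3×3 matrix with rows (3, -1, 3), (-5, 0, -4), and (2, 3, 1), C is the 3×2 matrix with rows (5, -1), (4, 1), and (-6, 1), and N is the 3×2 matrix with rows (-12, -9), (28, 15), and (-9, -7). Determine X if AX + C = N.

X = [[-4, -2], [2, -1], [-1, -1]]

AX = N − C = [[-17, -8], [24, 14], [-3, -8]].
Left-multiplying both sides by A⁻¹ gives X = A⁻¹(N − C).
det A = -6, so A⁻¹ = [[-2, -5/3, -2/3], [1/2, 1/2, 1/2], [5/2, 11/6, 5/6]].
X = A⁻¹(N − C) = [[-4, -2], [2, -1], [-1, -1]].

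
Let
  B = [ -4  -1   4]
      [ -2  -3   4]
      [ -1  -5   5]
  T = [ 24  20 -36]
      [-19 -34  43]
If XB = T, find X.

Right-multiplying both sides by B⁻¹ gives X = TB⁻¹.
B has determinant 2; B⁻¹ = [[5/2, -15/2, 4], [3, -8, 4], [7/2, -19/2, 5]].
X = TB⁻¹ = [[24, 20, -36], [-19, -34, 43]] · [[5/2, -15/2, 4], [3, -8, 4], [7/2, -19/2, 5]] = [[-6, 2, -4], [1, 6, 3]].

X = [[-6, 2, -4], [1, 6, 3]]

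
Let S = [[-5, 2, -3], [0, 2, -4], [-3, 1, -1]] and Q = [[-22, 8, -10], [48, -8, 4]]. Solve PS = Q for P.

P = [[2, 0, 4], [-6, 5, -6]]

S is on the right of P, so right-multiply by S⁻¹: P = QS⁻¹.
det S = -4; the adjugate gives S⁻¹ = [[-1/2, 1/4, 1/2], [-3, 1, 5], [-3/2, 1/4, 5/2]].
P = QS⁻¹ = [[-22, 8, -10], [48, -8, 4]] · [[-1/2, 1/4, 1/2], [-3, 1, 5], [-3/2, 1/4, 5/2]] = [[2, 0, 4], [-6, 5, -6]].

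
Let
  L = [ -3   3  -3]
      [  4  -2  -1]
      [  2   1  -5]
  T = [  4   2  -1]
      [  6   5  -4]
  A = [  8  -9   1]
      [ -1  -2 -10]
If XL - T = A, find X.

X = [[-2, 1, 1], [1, 1, 2]]

XL = A + T = [[12, -7, 0], [5, 3, -14]].
L is on the right of X, so right-multiply by L⁻¹: X = (A + T)L⁻¹.
det L = -3; the adjugate gives L⁻¹ = [[-11/3, -4, 3], [-6, -7, 5], [-8/3, -3, 2]].
X = (A + T)L⁻¹ = [[-2, 1, 1], [1, 1, 2]].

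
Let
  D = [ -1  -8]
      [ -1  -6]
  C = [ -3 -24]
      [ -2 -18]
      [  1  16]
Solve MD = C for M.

M = [[3, 0], [3, -1], [-5, 4]]

D is on the right of M, so right-multiply by D⁻¹: M = CD⁻¹.
det D = -2; the adjugate gives D⁻¹ = [[3, -4], [-1/2, 1/2]].
M = CD⁻¹ = [[-3, -24], [-2, -18], [1, 16]] · [[3, -4], [-1/2, 1/2]] = [[3, 0], [3, -1], [-5, 4]].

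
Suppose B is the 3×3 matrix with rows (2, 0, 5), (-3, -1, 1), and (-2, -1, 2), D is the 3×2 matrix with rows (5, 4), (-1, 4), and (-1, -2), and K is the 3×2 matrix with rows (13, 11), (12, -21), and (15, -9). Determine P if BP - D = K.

P = [[-1, 5], [-4, 3], [4, 1]]

BP = K + D = [[18, 15], [11, -17], [14, -11]].
B is on the left of P, so left-multiply by B⁻¹: P = B⁻¹(K + D).
B has determinant 3; B⁻¹ = [[-1/3, -5/3, 5/3], [4/3, 14/3, -17/3], [1/3, 2/3, -2/3]].
P = B⁻¹(K + D) = [[-1, 5], [-4, 3], [4, 1]].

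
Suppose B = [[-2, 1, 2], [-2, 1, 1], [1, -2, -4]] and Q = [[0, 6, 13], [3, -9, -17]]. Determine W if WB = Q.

B is on the right of W, so right-multiply by B⁻¹: W = QB⁻¹.
det B = 3; the adjugate gives B⁻¹ = [[-2/3, 0, -1/3], [-7/3, 2, -2/3], [1, -1, 0]].
W = QB⁻¹ = [[0, 6, 13], [3, -9, -17]] · [[-2/3, 0, -1/3], [-7/3, 2, -2/3], [1, -1, 0]] = [[-1, -1, -4], [2, -1, 5]].

W = [[-1, -1, -4], [2, -1, 5]]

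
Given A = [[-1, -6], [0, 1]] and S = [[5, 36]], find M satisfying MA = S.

A is on the right of M, so right-multiply by A⁻¹: M = SA⁻¹.
det A = -1, so A⁻¹ = [[-1, -6], [0, 1]].
M = SA⁻¹ = [[5, 36]] · [[-1, -6], [0, 1]] = [[-5, 6]].

M = [[-5, 6]]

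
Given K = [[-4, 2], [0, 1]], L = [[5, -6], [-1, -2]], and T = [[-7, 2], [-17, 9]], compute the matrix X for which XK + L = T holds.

XK = T − L = [[-12, 8], [-16, 11]].
Right-multiplying both sides by K⁻¹ gives X = (T − L)K⁻¹.
K has determinant -4; K⁻¹ = [[-1/4, 1/2], [0, 1]].
X = (T − L)K⁻¹ = [[3, 2], [4, 3]].

X = [[3, 2], [4, 3]]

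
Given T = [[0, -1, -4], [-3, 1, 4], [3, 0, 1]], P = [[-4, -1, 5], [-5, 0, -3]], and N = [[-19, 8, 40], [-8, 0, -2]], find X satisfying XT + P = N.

XT = N − P = [[-15, 9, 35], [-3, 0, 1]].
Since T sits to the right of X, X = (N − P)T⁻¹.
det T = -3, so T⁻¹ = [[-1/3, -1/3, 0], [-5, -4, -4], [1, 1, 1]].
X = (N − P)T⁻¹ = [[-5, 4, -1], [2, 2, 1]].

X = [[-5, 4, -1], [2, 2, 1]]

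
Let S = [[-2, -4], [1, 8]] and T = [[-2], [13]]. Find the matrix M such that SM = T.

M = [[-3], [2]]

Left-multiplying both sides by S⁻¹ gives M = S⁻¹T.
det S = -12, so S⁻¹ = [[-2/3, -1/3], [1/12, 1/6]].
M = S⁻¹T = [[-2/3, -1/3], [1/12, 1/6]] · [[-2], [13]] = [[-3], [2]].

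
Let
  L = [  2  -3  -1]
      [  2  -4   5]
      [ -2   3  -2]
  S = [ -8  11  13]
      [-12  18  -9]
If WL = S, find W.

W = [[-6, 1, -1], [-1, 0, 5]]

Right-multiplying both sides by L⁻¹ gives W = SL⁻¹.
det L = 6; the adjugate gives L⁻¹ = [[-7/6, -3/2, -19/6], [-1, -1, -2], [-1/3, 0, -1/3]].
W = SL⁻¹ = [[-8, 11, 13], [-12, 18, -9]] · [[-7/6, -3/2, -19/6], [-1, -1, -2], [-1/3, 0, -1/3]] = [[-6, 1, -1], [-1, 0, 5]].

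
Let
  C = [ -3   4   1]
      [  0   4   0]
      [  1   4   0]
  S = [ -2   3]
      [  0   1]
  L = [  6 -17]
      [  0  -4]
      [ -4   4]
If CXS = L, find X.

X = [[2, 2], [0, -1], [3, 2]]

Left-multiply by C⁻¹ and right-multiply by S⁻¹: X = C⁻¹LS⁻¹.
det C = -4; the adjugate gives C⁻¹ = [[0, -1, 1], [0, 1/4, 0], [1, -4, 3]].
S has determinant -2; S⁻¹ = [[-1/2, 3/2], [0, 1]].
C⁻¹L = [[-4, 8], [0, -1], [-6, 11]].
X = (C⁻¹L)S⁻¹ = [[2, 2], [0, -1], [3, 2]].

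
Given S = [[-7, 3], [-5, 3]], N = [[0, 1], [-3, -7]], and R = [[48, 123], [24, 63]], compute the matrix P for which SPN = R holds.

P = [[-2, 4], [-1, 4]]

P = S⁻¹RN⁻¹ (apply S⁻¹ on the left and N⁻¹ on the right).
S has determinant -6; S⁻¹ = [[-1/2, 1/2], [-5/6, 7/6]].
N has determinant 3; N⁻¹ = [[-7/3, -1/3], [1, 0]].
S⁻¹R = [[-12, -30], [-12, -29]].
P = (S⁻¹R)N⁻¹ = [[-2, 4], [-1, 4]].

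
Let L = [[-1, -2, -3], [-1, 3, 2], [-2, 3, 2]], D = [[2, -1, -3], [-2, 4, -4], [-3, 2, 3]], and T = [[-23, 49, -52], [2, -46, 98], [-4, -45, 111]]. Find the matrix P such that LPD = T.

P = [[1, 1, -2], [1, -4, 4], [0, -2, -1]]

Isolating P: multiply by L⁻¹ from the left and D⁻¹ from the right, so P = L⁻¹TD⁻¹.
L has determinant -5; L⁻¹ = [[0, 1, -1], [2/5, 8/5, -1], [-3/5, -7/5, 1]].
det D = -2; the adjugate gives D⁻¹ = [[-10, 3/2, -8], [-9, 3/2, -7], [-4, 1/2, -3]].
L⁻¹T = [[6, -1, -13], [-2, -9, 25], [7, -10, 5]].
P = (L⁻¹T)D⁻¹ = [[1, 1, -2], [1, -4, 4], [0, -2, -1]].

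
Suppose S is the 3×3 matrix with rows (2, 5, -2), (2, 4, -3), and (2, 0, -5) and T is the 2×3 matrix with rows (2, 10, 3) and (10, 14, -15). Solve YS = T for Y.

Y = [[6, -5, 0], [6, -4, 3]]

S is on the right of Y, so right-multiply by S⁻¹: Y = TS⁻¹.
S has determinant -4; S⁻¹ = [[5, -25/4, 7/4], [-1, 3/2, -1/2], [2, -5/2, 1/2]].
Y = TS⁻¹ = [[2, 10, 3], [10, 14, -15]] · [[5, -25/4, 7/4], [-1, 3/2, -1/2], [2, -5/2, 1/2]] = [[6, -5, 0], [6, -4, 3]].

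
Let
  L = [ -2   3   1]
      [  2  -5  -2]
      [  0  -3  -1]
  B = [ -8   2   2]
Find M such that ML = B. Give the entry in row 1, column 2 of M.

-4

L is on the right of M, so right-multiply by L⁻¹: M = BL⁻¹.
det L = 2, so L⁻¹ = [[-1/2, 0, -1/2], [1, 1, -1], [-3, -3, 2]].
M = BL⁻¹ = [[-8, 2, 2]] · [[-1/2, 0, -1/2], [1, 1, -1], [-3, -3, 2]] = [[0, -4, 6]].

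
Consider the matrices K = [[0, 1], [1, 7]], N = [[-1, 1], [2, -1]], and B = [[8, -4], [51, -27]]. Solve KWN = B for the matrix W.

W = K⁻¹BN⁻¹ (apply K⁻¹ on the left and N⁻¹ on the right).
det K = -1; the adjugate gives K⁻¹ = [[-7, 1], [1, 0]].
N has determinant -1; N⁻¹ = [[1, 1], [2, 1]].
K⁻¹B = [[-5, 1], [8, -4]].
W = (K⁻¹B)N⁻¹ = [[-3, -4], [0, 4]].

W = [[-3, -4], [0, 4]]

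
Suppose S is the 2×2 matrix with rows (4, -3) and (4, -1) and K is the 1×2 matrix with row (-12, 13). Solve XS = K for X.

X = [[-5, 2]]

Right-multiplying both sides by S⁻¹ gives X = KS⁻¹.
det S = 8, so S⁻¹ = [[-1/8, 3/8], [-1/2, 1/2]].
X = KS⁻¹ = [[-12, 13]] · [[-1/8, 3/8], [-1/2, 1/2]] = [[-5, 2]].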